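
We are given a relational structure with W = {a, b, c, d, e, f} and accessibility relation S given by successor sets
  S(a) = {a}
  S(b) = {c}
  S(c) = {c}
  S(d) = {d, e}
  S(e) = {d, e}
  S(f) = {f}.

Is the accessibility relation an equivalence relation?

Reflexive: no — b is not related to itself.
Symmetric: no — b S c but not c S b.
Transitive: yes — every two-step S-path is closed by a direct edge.
So S is not an equivalence relation.

No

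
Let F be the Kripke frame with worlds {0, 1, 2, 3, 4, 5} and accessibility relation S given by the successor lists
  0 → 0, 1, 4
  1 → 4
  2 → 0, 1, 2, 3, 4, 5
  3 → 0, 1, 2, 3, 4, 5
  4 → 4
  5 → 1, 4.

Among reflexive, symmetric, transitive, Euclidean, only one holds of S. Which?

Reflexive: no — 1 is not related to itself.
Symmetric: no — 0 S 1 but not 1 S 0.
Transitive: yes — every two-step S-path is closed by a direct edge.
Euclidean: no — 0 S 4 and 0 S 1, but not 4 S 1.
Only transitive holds.

transitive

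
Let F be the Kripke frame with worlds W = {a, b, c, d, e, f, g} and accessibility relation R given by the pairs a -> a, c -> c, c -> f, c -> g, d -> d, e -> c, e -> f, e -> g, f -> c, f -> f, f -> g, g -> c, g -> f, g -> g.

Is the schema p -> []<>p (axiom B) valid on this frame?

No

By correspondence theory, B is valid on a frame iff R is symmetric.
Symmetric: no — e R c but not c R e.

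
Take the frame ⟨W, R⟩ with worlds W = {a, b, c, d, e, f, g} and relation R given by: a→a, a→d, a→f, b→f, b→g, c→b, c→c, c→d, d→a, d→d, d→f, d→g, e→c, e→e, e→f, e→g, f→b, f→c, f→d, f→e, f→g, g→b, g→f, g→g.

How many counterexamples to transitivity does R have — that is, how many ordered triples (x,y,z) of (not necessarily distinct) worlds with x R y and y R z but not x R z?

32

Enumerating: (a,d,g), (a,f,b), (a,f,c), (a,f,e), (a,f,g), (b,f,b), (b,f,c), (b,f,d), (b,f,e), (b,g,b), (c,b,f), (c,b,g), … and 20 more.
Total: 32.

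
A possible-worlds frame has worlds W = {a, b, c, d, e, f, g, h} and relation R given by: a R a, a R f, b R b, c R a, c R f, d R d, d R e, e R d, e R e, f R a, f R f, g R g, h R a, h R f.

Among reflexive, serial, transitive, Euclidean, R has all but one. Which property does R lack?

reflexive

Reflexive: no — c is not related to itself.
Serial: yes — every world has a successor (e.g. a R a).
Transitive: yes — every two-step R-path is closed by a direct edge.
Euclidean: yes — any two successors of a common world are R-related.
Only reflexive fails.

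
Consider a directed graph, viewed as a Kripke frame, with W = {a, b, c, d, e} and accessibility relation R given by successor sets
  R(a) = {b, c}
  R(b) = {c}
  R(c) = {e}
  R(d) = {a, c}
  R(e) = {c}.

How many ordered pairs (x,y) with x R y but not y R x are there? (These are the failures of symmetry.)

5

Enumerating: (a,b), (a,c), (b,c), (d,a), (d,c).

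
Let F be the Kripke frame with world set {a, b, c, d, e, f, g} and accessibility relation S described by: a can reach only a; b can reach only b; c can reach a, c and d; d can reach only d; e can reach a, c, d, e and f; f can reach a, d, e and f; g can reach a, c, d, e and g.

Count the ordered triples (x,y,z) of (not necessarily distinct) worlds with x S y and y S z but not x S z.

2

Enumerating: (f,e,c), (g,e,f).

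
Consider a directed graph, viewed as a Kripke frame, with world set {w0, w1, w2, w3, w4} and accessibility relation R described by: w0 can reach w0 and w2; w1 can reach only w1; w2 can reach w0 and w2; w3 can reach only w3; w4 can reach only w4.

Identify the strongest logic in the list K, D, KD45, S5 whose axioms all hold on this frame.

Serial (axiom D): yes — every world has a successor (e.g. w0 R w0).
Euclidean (axiom 5): yes — any two successors of a common world are R-related.
Transitive (axiom 4): yes — every two-step R-path is closed by a direct edge.
Reflexive (axiom T): yes — every world is R-related to itself.
So F validates K, D, KD45, S5. The strongest is S5.

S5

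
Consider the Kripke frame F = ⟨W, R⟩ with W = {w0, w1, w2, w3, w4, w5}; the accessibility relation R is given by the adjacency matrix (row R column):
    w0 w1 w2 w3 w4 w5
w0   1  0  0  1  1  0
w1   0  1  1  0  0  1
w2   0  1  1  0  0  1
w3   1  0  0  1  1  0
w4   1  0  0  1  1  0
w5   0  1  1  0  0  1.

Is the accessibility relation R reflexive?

Yes

Reflexive: yes — every world is R-related to itself.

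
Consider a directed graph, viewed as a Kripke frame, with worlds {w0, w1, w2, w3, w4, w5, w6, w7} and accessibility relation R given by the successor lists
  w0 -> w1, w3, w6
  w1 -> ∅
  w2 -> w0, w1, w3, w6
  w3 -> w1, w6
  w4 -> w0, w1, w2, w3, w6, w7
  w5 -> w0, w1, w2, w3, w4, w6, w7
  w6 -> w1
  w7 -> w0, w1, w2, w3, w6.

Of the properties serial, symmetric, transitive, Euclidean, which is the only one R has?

transitive

Serial: no — w1 has no R-successor.
Symmetric: no — w0 R w1 but not w1 R w0.
Transitive: yes — every two-step R-path is closed by a direct edge.
Euclidean: no — w0 R w1 and w0 R w3, but not w1 R w3.
Only transitive holds.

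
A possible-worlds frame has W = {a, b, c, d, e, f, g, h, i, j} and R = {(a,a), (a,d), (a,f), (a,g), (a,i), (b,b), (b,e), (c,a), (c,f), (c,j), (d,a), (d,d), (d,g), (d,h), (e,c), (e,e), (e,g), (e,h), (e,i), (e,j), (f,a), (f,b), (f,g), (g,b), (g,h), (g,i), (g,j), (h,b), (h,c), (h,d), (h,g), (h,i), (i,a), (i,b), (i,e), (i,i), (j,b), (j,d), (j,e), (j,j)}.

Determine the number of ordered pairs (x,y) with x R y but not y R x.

20

Enumerating: (a,g), (b,e), (c,a), (c,f), (c,j), (d,g), (e,c), (e,g), (e,h), (f,b), (f,g), (g,b), … and 8 more.
Total: 20.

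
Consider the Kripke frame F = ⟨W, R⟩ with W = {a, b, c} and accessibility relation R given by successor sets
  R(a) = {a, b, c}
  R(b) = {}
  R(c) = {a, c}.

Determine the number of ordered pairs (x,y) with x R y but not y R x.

1

Enumerating: (a,b).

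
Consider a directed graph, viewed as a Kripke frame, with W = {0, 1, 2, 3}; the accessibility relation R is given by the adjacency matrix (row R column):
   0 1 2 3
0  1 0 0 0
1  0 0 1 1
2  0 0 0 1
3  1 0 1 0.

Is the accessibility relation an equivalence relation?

No

Reflexive: no — 1 is not related to itself.
Symmetric: no — 1 R 2 but not 2 R 1.
Transitive: no — 1 R 3 and 3 R 0, but not 1 R 0.
So R is not an equivalence relation.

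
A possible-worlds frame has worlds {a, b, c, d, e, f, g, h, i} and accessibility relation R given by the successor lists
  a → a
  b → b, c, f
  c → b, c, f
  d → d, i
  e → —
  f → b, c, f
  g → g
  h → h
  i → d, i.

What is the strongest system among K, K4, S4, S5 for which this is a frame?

Transitive (axiom 4): yes — every two-step R-path is closed by a direct edge.
Reflexive (axiom T): no — e is not related to itself.
Euclidean (axiom 5): yes — any two successors of a common world are R-related.
So F validates K, K4; S4 would additionally require R to be reflexive. The strongest is K4.

K4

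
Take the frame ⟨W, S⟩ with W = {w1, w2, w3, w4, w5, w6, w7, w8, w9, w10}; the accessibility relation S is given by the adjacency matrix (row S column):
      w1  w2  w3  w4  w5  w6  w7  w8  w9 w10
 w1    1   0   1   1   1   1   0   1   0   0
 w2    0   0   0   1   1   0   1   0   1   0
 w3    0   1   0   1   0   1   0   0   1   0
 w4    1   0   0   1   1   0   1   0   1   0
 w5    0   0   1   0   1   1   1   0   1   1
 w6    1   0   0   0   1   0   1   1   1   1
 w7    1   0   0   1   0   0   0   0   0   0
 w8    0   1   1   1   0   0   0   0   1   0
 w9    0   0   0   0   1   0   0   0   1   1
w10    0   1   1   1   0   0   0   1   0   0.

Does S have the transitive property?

No

Transitive: no — w1 S w3 and w3 S w2, but not w1 S w2.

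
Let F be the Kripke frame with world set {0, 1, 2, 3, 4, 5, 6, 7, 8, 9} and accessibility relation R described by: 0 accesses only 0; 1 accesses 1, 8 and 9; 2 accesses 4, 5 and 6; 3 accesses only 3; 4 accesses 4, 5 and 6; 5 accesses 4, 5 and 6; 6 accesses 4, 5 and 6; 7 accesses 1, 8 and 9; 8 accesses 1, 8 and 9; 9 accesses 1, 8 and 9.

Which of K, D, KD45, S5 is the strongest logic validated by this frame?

KD45

Serial (axiom D): yes — every world has a successor (e.g. 0 R 0).
Euclidean (axiom 5): yes — any two successors of a common world are R-related.
Transitive (axiom 4): yes — every two-step R-path is closed by a direct edge.
Reflexive (axiom T): no — 2 is not related to itself.
So F validates K, D, KD45; S5 would additionally require R to be reflexive. The strongest is KD45.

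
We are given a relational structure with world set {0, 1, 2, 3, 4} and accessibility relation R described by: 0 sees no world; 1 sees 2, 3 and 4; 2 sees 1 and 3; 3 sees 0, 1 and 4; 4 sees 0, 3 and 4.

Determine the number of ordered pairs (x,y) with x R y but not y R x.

Enumerating: (1,4), (2,3), (3,0), (4,0).

4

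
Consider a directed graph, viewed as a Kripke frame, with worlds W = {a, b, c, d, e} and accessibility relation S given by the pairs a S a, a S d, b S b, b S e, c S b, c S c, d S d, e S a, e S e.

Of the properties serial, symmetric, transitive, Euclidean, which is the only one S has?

Serial: yes — every world has a successor (e.g. a S a).
Symmetric: no — a S d but not d S a.
Transitive: no — b S e and e S a, but not b S a.
Euclidean: no — a S d and a S a, but not d S a.
Only serial holds.

serial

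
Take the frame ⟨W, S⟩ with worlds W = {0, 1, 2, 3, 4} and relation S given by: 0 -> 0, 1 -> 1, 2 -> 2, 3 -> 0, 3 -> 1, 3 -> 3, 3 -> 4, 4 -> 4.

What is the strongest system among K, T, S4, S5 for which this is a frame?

S4

Reflexive (axiom T): yes — every world is S-related to itself.
Transitive (axiom 4): yes — every two-step S-path is closed by a direct edge.
Euclidean (axiom 5): no — 3 S 0 and 3 S 1, but not 0 S 1.
So F validates K, T, S4; S5 would additionally require S to be Euclidean. The strongest is S4.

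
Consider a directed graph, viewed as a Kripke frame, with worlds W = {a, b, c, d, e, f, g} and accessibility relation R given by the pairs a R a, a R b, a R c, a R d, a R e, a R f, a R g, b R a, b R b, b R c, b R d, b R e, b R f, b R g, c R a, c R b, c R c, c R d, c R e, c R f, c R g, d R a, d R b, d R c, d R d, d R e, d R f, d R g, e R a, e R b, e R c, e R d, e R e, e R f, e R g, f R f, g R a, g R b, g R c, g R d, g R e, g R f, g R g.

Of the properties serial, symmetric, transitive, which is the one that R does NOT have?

Serial: yes — every world has a successor (e.g. a R a).
Symmetric: no — a R f but not f R a.
Transitive: yes — every two-step R-path is closed by a direct edge.
Only symmetric fails.

symmetric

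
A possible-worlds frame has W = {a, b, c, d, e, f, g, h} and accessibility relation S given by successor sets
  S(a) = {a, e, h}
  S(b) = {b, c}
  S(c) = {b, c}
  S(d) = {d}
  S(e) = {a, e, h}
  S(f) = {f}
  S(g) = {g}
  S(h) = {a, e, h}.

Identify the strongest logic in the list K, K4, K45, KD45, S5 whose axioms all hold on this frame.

S5

Transitive (axiom 4): yes — every two-step S-path is closed by a direct edge.
Euclidean (axiom 5): yes — any two successors of a common world are S-related.
Serial (axiom D): yes — every world has a successor (e.g. a S a).
Reflexive (axiom T): yes — every world is S-related to itself.
So F validates K, K4, K45, KD45, S5. The strongest is S5.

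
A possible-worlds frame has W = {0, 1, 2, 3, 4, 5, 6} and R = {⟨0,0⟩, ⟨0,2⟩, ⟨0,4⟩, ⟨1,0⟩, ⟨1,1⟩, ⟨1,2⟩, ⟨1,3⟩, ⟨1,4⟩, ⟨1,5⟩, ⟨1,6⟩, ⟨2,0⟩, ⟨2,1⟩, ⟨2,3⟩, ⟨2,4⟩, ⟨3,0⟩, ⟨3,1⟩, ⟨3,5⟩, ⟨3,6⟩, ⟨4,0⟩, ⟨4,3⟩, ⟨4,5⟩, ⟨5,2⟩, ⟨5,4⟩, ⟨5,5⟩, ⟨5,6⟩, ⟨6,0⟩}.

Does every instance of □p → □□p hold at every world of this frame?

No

Axiom 4 corresponds to the accessibility relation being transitive.
Transitive: no — 0 R 2 and 2 R 1, but not 0 R 1.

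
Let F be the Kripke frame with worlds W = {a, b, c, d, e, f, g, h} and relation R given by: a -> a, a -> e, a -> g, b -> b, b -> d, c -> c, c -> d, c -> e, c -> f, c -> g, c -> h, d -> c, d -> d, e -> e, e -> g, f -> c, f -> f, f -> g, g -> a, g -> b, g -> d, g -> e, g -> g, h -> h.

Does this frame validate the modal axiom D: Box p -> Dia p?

Yes

By correspondence theory, D is valid on a frame iff R is serial.
Serial: yes — every world has a successor (e.g. a R a).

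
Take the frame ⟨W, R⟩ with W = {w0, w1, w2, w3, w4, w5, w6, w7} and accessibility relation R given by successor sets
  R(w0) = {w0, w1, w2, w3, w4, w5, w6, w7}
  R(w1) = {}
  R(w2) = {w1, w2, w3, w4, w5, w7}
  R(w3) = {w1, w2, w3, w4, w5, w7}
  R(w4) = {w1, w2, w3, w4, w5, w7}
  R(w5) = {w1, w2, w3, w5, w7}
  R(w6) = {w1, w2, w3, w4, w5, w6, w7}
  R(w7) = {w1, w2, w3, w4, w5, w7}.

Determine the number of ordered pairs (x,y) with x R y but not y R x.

19

Enumerating: (w0,w1), (w0,w2), (w0,w3), (w0,w4), (w0,w5), (w0,w6), (w0,w7), (w2,w1), (w3,w1), (w4,w1), (w4,w5), (w5,w1), … and 7 more.
Total: 19.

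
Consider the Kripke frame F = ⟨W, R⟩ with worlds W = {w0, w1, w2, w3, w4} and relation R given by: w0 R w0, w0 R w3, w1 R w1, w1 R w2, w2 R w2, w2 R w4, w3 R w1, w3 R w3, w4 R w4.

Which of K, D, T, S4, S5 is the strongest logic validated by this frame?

Serial (axiom D): yes — every world has a successor (e.g. w0 R w0).
Reflexive (axiom T): yes — every world is R-related to itself.
Transitive (axiom 4): no — w0 R w3 and w3 R w1, but not w0 R w1.
Euclidean (axiom 5): no — w0 R w3 and w0 R w0, but not w3 R w0.
So F validates K, D, T; S4 would additionally require R to be transitive. The strongest is T.

T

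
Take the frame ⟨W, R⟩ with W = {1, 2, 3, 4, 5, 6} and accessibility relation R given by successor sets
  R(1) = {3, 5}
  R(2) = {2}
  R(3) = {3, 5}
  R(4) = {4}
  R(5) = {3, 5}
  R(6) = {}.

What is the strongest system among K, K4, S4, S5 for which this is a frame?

Transitive (axiom 4): yes — every two-step R-path is closed by a direct edge.
Reflexive (axiom T): no — 1 is not related to itself.
Euclidean (axiom 5): yes — any two successors of a common world are R-related.
So F validates K, K4; S4 would additionally require R to be reflexive. The strongest is K4.

K4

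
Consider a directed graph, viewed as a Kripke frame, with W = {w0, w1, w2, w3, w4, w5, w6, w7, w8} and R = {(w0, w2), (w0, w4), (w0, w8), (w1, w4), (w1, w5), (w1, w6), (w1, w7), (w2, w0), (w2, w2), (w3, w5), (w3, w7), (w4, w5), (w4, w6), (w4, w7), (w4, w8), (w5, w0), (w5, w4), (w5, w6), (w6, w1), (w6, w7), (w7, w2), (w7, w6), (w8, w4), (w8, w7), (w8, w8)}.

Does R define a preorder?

Reflexive: no — w0 is not related to itself.
Transitive: no — w0 R w4 and w4 R w5, but not w0 R w5.
So R is not a preorder.

No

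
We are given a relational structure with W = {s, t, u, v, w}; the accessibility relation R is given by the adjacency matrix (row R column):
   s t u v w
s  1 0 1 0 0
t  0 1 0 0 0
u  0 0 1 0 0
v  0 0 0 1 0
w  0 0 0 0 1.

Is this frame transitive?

Yes

Transitive: yes — every two-step R-path is closed by a direct edge.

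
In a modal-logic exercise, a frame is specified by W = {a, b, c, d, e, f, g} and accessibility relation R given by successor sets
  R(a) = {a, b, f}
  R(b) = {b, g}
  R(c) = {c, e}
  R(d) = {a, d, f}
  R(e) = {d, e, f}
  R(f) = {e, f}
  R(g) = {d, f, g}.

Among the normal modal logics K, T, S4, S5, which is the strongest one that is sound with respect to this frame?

T

Reflexive (axiom T): yes — every world is R-related to itself.
Transitive (axiom 4): no — a R b and b R g, but not a R g.
Euclidean (axiom 5): no — a R b and a R f, but not b R f.
So F validates K, T; S4 would additionally require R to be transitive. The strongest is T.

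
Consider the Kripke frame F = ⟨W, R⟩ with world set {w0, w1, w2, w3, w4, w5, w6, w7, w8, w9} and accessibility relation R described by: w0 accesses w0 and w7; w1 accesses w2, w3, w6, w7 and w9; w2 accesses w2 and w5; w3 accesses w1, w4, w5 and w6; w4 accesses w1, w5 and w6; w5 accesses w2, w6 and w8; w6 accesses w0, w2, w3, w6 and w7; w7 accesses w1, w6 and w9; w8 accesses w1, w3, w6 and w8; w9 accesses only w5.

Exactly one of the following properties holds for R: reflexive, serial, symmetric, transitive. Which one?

Reflexive: no — w1 is not related to itself.
Serial: yes — every world has a successor (e.g. w0 R w0).
Symmetric: no — w0 R w7 but not w7 R w0.
Transitive: no — w0 R w7 and w7 R w1, but not w0 R w1.
Only serial holds.

serial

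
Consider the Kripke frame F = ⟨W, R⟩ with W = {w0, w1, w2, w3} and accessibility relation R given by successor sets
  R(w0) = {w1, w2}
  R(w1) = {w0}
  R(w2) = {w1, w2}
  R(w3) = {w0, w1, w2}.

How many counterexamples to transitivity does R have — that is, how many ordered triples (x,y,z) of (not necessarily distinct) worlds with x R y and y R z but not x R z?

4

Enumerating: (w0,w1,w0), (w1,w0,w1), (w1,w0,w2), (w2,w1,w0).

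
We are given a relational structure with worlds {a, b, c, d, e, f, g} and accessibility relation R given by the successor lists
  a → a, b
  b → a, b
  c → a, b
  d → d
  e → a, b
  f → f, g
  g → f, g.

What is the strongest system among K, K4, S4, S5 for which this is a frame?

Transitive (axiom 4): yes — every two-step R-path is closed by a direct edge.
Reflexive (axiom T): no — c is not related to itself.
Euclidean (axiom 5): yes — any two successors of a common world are R-related.
So F validates K, K4; S4 would additionally require R to be reflexive. The strongest is K4.

K4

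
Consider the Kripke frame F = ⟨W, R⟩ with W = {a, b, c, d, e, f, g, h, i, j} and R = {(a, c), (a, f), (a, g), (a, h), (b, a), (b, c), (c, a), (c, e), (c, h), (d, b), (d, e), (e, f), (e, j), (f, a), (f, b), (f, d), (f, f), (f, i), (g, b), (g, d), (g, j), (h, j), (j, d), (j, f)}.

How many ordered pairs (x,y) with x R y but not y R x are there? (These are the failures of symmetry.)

19

Enumerating: (a,g), (a,h), (b,a), (b,c), (c,e), (c,h), (d,b), (d,e), (e,f), (e,j), (f,b), (f,d), … and 7 more.
Total: 19.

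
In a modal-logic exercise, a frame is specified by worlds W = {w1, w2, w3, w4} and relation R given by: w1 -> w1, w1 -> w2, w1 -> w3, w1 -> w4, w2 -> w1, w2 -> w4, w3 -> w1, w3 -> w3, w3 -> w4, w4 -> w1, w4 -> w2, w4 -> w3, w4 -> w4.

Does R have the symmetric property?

Symmetric: yes — every pair in R has its reverse in R.

Yes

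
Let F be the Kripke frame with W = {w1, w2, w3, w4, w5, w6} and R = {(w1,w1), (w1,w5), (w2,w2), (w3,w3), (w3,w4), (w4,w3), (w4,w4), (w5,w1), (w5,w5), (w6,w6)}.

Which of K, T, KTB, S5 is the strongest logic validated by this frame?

Reflexive (axiom T): yes — every world is R-related to itself.
Symmetric (axiom B): yes — every pair in R has its reverse in R.
Euclidean (axiom 5): yes — any two successors of a common world are R-related.
So F validates K, T, KTB, S5. The strongest is S5.

S5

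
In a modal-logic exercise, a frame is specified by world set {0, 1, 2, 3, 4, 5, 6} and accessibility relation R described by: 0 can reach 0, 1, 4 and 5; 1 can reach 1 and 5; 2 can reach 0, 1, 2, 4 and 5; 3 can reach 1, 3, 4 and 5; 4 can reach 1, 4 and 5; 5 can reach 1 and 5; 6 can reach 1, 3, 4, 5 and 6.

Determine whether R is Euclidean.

No

Euclidean: no — 0 R 1 and 0 R 4, but not 1 R 4.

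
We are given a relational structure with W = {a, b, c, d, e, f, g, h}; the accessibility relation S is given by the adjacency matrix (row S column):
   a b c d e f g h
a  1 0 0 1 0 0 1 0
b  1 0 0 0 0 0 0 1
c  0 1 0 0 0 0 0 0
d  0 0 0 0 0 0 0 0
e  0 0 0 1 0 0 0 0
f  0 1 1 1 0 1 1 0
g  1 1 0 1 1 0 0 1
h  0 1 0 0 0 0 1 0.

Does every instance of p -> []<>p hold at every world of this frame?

No

Axiom B corresponds to the accessibility relation being symmetric.
Symmetric: no — a S d but not d S a.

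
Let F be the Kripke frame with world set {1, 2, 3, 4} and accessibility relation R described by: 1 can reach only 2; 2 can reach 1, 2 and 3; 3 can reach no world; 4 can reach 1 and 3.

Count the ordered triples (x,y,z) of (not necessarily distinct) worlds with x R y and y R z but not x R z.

3

Enumerating: (1,2,1), (1,2,3), (4,1,2).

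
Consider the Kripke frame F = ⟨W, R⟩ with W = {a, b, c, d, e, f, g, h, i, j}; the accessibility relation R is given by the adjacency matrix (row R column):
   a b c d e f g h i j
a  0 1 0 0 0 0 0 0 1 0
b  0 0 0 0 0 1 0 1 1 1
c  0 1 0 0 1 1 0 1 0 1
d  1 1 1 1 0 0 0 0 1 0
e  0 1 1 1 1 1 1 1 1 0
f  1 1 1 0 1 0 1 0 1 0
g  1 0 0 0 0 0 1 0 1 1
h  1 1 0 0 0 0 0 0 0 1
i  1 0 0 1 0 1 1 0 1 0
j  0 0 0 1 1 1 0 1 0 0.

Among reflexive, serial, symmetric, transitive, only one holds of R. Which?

Reflexive: no — a is not related to itself.
Serial: yes — every world has a successor (e.g. a R b).
Symmetric: no — a R b but not b R a.
Transitive: no — a R b and b R f, but not a R f.
Only serial holds.

serial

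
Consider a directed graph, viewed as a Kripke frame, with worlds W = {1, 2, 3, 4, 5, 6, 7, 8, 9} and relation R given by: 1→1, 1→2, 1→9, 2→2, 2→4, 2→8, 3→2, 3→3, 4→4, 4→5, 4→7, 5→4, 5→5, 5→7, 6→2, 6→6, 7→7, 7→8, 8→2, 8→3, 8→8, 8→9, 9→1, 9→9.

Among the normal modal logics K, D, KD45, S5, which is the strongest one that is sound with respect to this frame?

D

Serial (axiom D): yes — every world has a successor (e.g. 1 R 1).
Euclidean (axiom 5): no — 1 R 2 and 1 R 9, but not 2 R 9.
Transitive (axiom 4): no — 1 R 2 and 2 R 4, but not 1 R 4.
Reflexive (axiom T): yes — every world is R-related to itself.
So F validates K, D; KD45 would additionally require R to be Euclidean and transitive. The strongest is D.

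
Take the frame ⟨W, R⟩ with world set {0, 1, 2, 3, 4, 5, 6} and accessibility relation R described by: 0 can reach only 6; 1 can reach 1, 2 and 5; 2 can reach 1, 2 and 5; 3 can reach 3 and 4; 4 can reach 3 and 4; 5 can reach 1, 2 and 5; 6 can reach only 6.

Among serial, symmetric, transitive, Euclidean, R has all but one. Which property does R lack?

symmetric

Serial: yes — every world has a successor (e.g. 0 R 6).
Symmetric: no — 0 R 6 but not 6 R 0.
Transitive: yes — every two-step R-path is closed by a direct edge.
Euclidean: yes — any two successors of a common world are R-related.
Only symmetric fails.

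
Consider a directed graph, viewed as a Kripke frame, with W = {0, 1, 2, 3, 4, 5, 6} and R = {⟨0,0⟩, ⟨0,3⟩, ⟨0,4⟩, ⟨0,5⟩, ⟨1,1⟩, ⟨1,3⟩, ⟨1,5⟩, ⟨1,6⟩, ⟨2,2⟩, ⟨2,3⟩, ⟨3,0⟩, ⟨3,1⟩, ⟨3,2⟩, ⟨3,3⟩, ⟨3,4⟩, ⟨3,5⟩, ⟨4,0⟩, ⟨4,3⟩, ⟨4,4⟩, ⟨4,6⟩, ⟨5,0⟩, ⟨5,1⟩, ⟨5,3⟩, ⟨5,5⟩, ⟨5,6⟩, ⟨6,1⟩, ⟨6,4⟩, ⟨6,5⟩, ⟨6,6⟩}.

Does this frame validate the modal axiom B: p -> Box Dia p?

Axiom B corresponds to the accessibility relation being symmetric.
Symmetric: yes — every pair in R has its reverse in R.

Yes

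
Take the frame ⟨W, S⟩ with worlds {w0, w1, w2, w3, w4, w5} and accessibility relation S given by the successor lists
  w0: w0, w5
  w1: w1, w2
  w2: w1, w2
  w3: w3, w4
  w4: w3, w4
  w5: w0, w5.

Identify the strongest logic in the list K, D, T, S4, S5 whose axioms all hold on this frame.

S5

Serial (axiom D): yes — every world has a successor (e.g. w0 S w0).
Reflexive (axiom T): yes — every world is S-related to itself.
Transitive (axiom 4): yes — every two-step S-path is closed by a direct edge.
Euclidean (axiom 5): yes — any two successors of a common world are S-related.
So F validates K, D, T, S4, S5. The strongest is S5.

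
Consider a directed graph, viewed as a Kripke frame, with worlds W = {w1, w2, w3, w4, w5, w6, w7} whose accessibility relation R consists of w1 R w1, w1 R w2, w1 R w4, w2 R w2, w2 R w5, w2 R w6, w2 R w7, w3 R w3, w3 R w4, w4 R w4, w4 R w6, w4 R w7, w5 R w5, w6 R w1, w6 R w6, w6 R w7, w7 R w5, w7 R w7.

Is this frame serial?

Serial: yes — every world has a successor (e.g. w1 R w1).

Yes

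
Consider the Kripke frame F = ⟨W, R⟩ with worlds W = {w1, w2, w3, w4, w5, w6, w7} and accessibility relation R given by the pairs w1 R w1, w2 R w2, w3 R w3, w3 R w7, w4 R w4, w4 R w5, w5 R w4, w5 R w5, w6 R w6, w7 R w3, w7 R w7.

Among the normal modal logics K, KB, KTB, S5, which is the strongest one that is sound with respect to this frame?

S5

Symmetric (axiom B): yes — every pair in R has its reverse in R.
Reflexive (axiom T): yes — every world is R-related to itself.
Euclidean (axiom 5): yes — any two successors of a common world are R-related.
So F validates K, KB, KTB, S5. The strongest is S5.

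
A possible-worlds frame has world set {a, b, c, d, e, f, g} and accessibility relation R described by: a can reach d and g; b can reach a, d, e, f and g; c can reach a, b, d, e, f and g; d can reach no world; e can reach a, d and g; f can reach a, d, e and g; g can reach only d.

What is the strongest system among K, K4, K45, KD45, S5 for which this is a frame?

K4

Transitive (axiom 4): yes — every two-step R-path is closed by a direct edge.
Euclidean (axiom 5): no — a R d and a R g, but not d R g.
Serial (axiom D): no — d has no R-successor.
Reflexive (axiom T): no — a is not related to itself.
So F validates K, K4; K45 would additionally require R to be Euclidean. The strongest is K4.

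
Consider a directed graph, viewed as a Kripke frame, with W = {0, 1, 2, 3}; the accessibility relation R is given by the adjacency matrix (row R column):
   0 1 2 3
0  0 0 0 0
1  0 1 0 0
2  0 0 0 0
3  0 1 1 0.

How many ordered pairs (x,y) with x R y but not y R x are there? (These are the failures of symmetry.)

2

Enumerating: (3,1), (3,2).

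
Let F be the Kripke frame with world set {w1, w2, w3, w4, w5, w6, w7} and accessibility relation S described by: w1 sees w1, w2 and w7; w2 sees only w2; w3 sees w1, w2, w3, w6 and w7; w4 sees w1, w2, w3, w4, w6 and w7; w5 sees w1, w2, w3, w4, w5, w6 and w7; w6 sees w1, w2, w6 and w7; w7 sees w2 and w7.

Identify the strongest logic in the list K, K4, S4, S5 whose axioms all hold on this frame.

Transitive (axiom 4): yes — every two-step S-path is closed by a direct edge.
Reflexive (axiom T): yes — every world is S-related to itself.
Euclidean (axiom 5): no — w1 S w2 and w1 S w7, but not w2 S w7.
So F validates K, K4, S4; S5 would additionally require S to be Euclidean. The strongest is S4.

S4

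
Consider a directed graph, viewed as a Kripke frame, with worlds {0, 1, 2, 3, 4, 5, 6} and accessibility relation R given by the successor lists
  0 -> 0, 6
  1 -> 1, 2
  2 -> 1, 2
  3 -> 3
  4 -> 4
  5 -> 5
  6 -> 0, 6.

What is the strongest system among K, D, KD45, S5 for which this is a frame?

S5

Serial (axiom D): yes — every world has a successor (e.g. 0 R 0).
Euclidean (axiom 5): yes — any two successors of a common world are R-related.
Transitive (axiom 4): yes — every two-step R-path is closed by a direct edge.
Reflexive (axiom T): yes — every world is R-related to itself.
So F validates K, D, KD45, S5. The strongest is S5.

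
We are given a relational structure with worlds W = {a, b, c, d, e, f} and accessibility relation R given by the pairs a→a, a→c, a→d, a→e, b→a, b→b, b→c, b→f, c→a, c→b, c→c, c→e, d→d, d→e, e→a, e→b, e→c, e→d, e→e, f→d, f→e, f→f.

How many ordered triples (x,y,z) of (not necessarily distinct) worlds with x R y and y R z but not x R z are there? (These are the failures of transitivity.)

17

Enumerating: (a,c,b), (a,e,b), (b,a,d), (b,a,e), (b,c,e), (b,f,d), (b,f,e), (c,a,d), (c,b,f), (c,e,d), (d,e,a), (d,e,b), (d,e,c), (e,b,f), (f,e,a), (f,e,b), (f,e,c).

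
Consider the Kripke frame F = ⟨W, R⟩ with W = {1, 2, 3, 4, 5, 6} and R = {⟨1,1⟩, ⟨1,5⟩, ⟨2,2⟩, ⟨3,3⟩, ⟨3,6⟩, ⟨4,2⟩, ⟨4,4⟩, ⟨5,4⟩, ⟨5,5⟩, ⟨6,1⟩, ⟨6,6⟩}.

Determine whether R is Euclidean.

Euclidean: no — 1 R 5 and 1 R 1, but not 5 R 1.

No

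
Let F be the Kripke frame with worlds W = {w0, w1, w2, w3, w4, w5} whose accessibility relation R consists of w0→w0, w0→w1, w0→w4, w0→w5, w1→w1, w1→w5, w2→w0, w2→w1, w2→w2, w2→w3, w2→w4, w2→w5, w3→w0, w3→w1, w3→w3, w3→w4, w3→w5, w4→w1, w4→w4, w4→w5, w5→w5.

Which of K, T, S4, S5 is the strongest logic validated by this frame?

S4

Reflexive (axiom T): yes — every world is R-related to itself.
Transitive (axiom 4): yes — every two-step R-path is closed by a direct edge.
Euclidean (axiom 5): no — w0 R w1 and w0 R w4, but not w1 R w4.
So F validates K, T, S4; S5 would additionally require R to be Euclidean. The strongest is S4.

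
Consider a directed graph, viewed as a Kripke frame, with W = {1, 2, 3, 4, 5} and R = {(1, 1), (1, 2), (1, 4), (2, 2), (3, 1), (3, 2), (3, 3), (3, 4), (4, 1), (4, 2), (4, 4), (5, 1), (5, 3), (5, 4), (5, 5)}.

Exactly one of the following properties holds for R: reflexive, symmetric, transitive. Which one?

reflexive

Reflexive: yes — every world is R-related to itself.
Symmetric: no — 1 R 2 but not 2 R 1.
Transitive: no — 5 R 1 and 1 R 2, but not 5 R 2.
Only reflexive holds.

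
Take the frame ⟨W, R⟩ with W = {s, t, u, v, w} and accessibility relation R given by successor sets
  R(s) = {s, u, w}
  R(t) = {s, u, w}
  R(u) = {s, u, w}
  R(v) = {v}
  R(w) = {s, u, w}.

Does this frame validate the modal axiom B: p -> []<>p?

Axiom B corresponds to the accessibility relation being symmetric.
Symmetric: no — t R s but not s R t.

No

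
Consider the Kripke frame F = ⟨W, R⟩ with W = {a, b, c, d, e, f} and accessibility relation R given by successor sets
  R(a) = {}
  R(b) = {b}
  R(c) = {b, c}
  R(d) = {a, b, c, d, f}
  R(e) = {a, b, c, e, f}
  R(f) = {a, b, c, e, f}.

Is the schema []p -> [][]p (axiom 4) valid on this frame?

No

By correspondence theory, 4 is valid on a frame iff R is transitive.
Transitive: no — d R f and f R e, but not d R e.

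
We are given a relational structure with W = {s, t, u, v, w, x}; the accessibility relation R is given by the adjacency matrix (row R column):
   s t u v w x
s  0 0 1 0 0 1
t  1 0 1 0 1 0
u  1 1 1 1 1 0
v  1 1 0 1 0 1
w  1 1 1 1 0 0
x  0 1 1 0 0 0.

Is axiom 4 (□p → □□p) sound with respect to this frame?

By correspondence theory, 4 is valid on a frame iff R is transitive.
Transitive: no — s R u and u R t, but not s R t.

No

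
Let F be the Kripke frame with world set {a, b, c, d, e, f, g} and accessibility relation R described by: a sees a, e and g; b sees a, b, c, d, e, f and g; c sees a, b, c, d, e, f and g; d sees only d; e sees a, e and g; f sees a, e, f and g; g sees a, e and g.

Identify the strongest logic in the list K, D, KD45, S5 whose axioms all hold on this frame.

D

Serial (axiom D): yes — every world has a successor (e.g. a R a).
Euclidean (axiom 5): no — b R a and b R c, but not a R c.
Transitive (axiom 4): yes — every two-step R-path is closed by a direct edge.
Reflexive (axiom T): yes — every world is R-related to itself.
So F validates K, D; KD45 would additionally require R to be Euclidean. The strongest is D.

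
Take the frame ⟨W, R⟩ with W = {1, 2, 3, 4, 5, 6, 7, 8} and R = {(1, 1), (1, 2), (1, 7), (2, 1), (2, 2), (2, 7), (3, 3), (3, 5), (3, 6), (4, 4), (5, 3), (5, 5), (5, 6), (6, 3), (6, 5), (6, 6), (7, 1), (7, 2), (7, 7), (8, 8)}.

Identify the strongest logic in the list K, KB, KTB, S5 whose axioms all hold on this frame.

S5

Symmetric (axiom B): yes — every pair in R has its reverse in R.
Reflexive (axiom T): yes — every world is R-related to itself.
Euclidean (axiom 5): yes — any two successors of a common world are R-related.
So F validates K, KB, KTB, S5. The strongest is S5.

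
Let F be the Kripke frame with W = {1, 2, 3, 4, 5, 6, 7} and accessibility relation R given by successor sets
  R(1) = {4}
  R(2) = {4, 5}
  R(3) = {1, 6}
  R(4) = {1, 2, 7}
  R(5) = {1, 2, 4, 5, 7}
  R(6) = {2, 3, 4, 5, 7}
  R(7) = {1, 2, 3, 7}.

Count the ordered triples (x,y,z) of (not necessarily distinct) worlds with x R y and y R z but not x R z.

29

Enumerating: (1,4,1), (1,4,2), (1,4,7), (2,4,1), (2,4,2), (2,4,7), (2,5,1), (2,5,2), (2,5,7), (3,1,4), (3,6,2), (3,6,3), … and 17 more.
Total: 29.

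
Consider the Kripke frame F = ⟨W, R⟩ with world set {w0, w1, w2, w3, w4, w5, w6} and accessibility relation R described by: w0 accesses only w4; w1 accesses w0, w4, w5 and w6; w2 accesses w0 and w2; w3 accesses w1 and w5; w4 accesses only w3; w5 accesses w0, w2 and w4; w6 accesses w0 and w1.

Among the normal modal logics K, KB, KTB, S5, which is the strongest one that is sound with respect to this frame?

Symmetric (axiom B): no — w0 R w4 but not w4 R w0.
Reflexive (axiom T): no — w0 is not related to itself.
Euclidean (axiom 5): no — w1 R w0 and w1 R w5, but not w0 R w5.
So F validates K; KB would additionally require R to be symmetric. The strongest is K.

K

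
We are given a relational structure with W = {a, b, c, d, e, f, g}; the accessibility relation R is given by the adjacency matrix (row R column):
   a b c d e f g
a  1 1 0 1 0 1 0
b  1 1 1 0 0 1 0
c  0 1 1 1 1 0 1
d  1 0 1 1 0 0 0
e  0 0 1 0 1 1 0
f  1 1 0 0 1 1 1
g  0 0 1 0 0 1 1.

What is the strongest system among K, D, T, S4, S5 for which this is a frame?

Serial (axiom D): yes — every world has a successor (e.g. a R a).
Reflexive (axiom T): yes — every world is R-related to itself.
Transitive (axiom 4): no — a R b and b R c, but not a R c.
Euclidean (axiom 5): no — a R b and a R d, but not b R d.
So F validates K, D, T; S4 would additionally require R to be transitive. The strongest is T.

T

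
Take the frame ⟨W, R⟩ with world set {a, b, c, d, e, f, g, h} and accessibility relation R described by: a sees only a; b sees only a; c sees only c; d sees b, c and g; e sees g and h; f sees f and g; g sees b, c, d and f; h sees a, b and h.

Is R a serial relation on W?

Serial: yes — every world has a successor (e.g. a R a).

Yes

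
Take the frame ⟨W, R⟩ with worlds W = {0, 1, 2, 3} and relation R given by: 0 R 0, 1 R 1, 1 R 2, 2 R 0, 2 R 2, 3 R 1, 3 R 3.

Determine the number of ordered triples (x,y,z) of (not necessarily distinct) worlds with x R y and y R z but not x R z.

Enumerating: (1,2,0), (3,1,2).

2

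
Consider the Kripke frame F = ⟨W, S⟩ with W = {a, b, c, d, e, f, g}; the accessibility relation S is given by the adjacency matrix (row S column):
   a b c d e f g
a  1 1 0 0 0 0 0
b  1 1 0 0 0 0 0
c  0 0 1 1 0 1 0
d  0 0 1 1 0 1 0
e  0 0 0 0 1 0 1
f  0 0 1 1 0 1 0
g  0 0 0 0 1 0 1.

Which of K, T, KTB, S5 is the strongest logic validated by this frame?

Reflexive (axiom T): yes — every world is S-related to itself.
Symmetric (axiom B): yes — every pair in S has its reverse in S.
Euclidean (axiom 5): yes — any two successors of a common world are S-related.
So F validates K, T, KTB, S5. The strongest is S5.

S5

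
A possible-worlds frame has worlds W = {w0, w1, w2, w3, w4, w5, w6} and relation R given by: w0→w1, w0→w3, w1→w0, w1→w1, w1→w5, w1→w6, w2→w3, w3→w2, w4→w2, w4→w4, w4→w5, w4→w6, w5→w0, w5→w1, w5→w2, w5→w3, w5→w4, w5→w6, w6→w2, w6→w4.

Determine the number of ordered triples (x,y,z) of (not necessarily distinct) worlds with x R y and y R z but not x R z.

Enumerating: (w0,w1,w0), (w0,w1,w5), (w0,w1,w6), (w0,w3,w2), (w1,w0,w3), (w1,w5,w2), (w1,w5,w3), (w1,w5,w4), (w1,w6,w2), (w1,w6,w4), (w2,w3,w2), (w3,w2,w3), … and 9 more.
Total: 21.

21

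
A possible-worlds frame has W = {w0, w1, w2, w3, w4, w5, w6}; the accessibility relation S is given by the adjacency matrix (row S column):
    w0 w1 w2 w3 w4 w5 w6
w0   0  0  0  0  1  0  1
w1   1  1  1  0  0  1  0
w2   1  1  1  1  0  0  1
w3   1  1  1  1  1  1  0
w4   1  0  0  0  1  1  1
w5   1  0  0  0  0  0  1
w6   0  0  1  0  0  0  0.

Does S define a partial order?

Reflexive: no — w0 is not related to itself.
Transitive: no — w0 S w4 and w4 S w5, but not w0 S w5.
Antisymmetric: no — w0 S w4 and w4 S w0 with w0 ≠ w4.
So S is not a partial order.

No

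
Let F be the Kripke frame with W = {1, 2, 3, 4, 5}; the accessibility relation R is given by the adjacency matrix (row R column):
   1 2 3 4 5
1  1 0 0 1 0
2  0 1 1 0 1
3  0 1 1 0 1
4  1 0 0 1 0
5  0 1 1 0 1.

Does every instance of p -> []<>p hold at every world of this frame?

Axiom B corresponds to the accessibility relation being symmetric.
Symmetric: yes — every pair in R has its reverse in R.

Yes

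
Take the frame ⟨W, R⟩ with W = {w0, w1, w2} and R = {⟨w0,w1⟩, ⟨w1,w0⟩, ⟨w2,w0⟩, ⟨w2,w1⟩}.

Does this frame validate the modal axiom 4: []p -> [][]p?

No

By correspondence theory, 4 is valid on a frame iff R is transitive.
Transitive: no — w0 R w1 and w1 R w0, but not w0 R w0.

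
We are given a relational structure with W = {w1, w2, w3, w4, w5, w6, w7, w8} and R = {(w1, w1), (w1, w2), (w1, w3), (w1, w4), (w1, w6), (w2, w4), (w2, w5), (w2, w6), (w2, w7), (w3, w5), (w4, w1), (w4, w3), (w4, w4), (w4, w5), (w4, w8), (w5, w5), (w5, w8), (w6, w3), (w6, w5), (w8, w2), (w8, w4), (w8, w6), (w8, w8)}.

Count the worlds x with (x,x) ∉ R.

Enumerating: w2, w3, w6, w7.

4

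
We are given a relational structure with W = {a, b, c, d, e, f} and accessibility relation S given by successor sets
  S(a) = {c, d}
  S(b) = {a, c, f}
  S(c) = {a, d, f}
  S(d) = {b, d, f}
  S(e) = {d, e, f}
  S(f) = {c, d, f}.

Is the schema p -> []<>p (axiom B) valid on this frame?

The schema B characterises exactly the symmetric frames.
Symmetric: no — a S d but not d S a.

No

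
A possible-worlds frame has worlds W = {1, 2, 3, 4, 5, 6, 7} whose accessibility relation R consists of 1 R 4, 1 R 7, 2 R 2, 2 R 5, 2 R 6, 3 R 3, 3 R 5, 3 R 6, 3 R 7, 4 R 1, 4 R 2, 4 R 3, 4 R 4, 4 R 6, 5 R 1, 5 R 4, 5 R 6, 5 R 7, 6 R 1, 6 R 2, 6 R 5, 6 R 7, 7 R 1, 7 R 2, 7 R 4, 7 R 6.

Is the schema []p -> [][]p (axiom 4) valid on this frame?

The schema 4 characterises exactly the transitive frames.
Transitive: no — 1 R 4 and 4 R 2, but not 1 R 2.

No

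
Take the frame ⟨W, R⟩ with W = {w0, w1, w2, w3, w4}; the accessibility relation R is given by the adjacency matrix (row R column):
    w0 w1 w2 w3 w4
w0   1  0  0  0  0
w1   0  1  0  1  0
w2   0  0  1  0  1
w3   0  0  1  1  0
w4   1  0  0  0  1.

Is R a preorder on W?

No

Reflexive: yes — every world is R-related to itself.
Transitive: no — w1 R w3 and w3 R w2, but not w1 R w2.
So R is not a preorder.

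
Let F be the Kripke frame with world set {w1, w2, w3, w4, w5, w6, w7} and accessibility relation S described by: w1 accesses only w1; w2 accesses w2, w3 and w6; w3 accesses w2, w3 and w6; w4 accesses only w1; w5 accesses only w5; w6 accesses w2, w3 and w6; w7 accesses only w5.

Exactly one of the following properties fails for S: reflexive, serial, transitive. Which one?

reflexive

Reflexive: no — w4 is not related to itself.
Serial: yes — every world has a successor (e.g. w1 S w1).
Transitive: yes — every two-step S-path is closed by a direct edge.
Only reflexive fails.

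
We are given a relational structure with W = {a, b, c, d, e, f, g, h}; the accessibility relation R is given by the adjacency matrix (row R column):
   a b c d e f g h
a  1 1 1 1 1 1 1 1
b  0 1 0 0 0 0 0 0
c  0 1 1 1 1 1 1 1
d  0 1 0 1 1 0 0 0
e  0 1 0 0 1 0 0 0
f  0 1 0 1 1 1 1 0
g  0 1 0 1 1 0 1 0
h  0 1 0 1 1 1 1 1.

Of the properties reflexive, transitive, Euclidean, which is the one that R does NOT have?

Euclidean

Reflexive: yes — every world is R-related to itself.
Transitive: yes — every two-step R-path is closed by a direct edge.
Euclidean: no — a R b and a R c, but not b R c.
Only Euclidean fails.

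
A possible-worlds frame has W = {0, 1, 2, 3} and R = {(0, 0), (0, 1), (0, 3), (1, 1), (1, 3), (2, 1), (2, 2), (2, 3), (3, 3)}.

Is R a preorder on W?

Yes

Reflexive: yes — every world is R-related to itself.
Transitive: yes — every two-step R-path is closed by a direct edge.
So R is a preorder.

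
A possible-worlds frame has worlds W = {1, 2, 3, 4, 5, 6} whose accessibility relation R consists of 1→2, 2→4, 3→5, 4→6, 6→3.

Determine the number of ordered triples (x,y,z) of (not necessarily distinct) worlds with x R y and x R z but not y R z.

Enumerating: (1,2,2), (2,4,4), (3,5,5), (4,6,6), (6,3,3).

5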